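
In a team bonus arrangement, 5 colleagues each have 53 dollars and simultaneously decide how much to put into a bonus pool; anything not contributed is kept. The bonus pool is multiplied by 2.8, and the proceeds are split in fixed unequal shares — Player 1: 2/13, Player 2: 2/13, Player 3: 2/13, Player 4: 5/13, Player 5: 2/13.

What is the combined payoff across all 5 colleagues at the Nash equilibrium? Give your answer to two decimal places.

For player j, contributing a unit is worthwhile iff 2.8 × (j's share) ≥ 1, i.e. iff j's share is at least 0.3571.
Player 4 alone (share 5/13) is above the threshold, contributing 53; the remaining 4 contribute 0. Total contributed: 53.
The bonus pool pays out 2.8 × 53 = 148.40 in total (split across the unequal shares, but the aggregate is all that matters for the group sum).
The 4 free-riders keep 53 each, adding 212. Group total = 212 + 148.40 = 360.40.

360.40 dollars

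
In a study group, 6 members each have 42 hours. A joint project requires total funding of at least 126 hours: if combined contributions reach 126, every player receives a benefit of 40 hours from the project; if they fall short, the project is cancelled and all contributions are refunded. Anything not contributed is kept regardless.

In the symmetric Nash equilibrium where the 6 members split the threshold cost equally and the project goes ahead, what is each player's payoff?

Equal share of the threshold: 126/6 = 21.
At this profile no one gains by cutting their contribution: any cut drops the total below 126, the project is cancelled, contributions are refunded, and the deviator ends with 42, which is less than 42 − 21 + 40 = 61. Contributing more than 21 just wastes the excess. So contributing exactly 21 is a best response.
Each player's payoff: 42 − 21 + 40 = 61.

61 hours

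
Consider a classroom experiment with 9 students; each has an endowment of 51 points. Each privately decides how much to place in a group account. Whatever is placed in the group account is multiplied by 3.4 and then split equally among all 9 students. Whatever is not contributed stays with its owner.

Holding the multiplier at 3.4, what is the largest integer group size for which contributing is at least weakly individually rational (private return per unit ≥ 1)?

3

Private return per unit is 3.4/(group size), which is ≥ 1 whenever the group size is ≤ 3.4.
The largest such integer is 3.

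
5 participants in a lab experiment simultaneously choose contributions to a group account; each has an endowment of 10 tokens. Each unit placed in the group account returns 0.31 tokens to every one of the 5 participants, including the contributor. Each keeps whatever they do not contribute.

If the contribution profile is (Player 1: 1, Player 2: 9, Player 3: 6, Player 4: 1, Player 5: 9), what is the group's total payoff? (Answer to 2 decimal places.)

64.30 tokens

Total contributed: 1 + 9 + 6 + 1 + 9 = 26; total kept: 5 × 10 − 26 = 24.
The group account pays out 0.31 × 5 × 26 = 40.30 in aggregate.
Group total = 24 + 40.30 = 64.30.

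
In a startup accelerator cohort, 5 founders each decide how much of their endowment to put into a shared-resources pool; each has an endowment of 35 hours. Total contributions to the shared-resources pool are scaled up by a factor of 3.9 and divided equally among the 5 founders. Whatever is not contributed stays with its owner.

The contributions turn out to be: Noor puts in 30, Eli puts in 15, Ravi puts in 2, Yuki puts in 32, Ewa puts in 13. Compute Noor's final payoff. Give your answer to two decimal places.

76.76 hours

Total contributed: 30 + 15 + 2 + 32 + 13 = 92.
Each receives 3.9 × 92 / 5 = 71.76 from the shared-resources pool.
Noor keeps 35 − 30 = 5, so Noor's payoff is 5 + 71.76 = 76.76.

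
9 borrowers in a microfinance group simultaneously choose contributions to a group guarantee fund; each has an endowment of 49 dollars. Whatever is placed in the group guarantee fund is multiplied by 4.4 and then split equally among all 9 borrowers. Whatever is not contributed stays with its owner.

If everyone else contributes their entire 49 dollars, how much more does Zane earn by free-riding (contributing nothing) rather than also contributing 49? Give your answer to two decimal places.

Switching from a contribution of 49 to 0 lets Zane keep an extra 49 dollars, but lowers the group guarantee fund by 49, which costs Zane their own share of that drop: 4.4/9 × 49 = 23.96.
Net gain = 49 − 23.96 = 25.04. The private return per contributed unit (0.4889) is below 1, so free-riding is indeed the best response regardless of what the others do.

25.04 dollars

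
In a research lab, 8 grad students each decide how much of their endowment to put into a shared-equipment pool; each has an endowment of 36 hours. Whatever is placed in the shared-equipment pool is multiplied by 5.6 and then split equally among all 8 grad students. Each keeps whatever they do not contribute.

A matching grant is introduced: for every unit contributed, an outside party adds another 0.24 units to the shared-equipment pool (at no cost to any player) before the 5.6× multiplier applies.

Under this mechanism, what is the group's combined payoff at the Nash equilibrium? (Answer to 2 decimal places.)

With the mechanism, a contributed unit returns 5.6 × 1.24 / 8 = 0.8680 per unit of net cost — still below 1 — so contributing 0 remains dominant for every player.
Everyone keeps their endowment and the group total is 8 × 36 = 288.

288.00 hours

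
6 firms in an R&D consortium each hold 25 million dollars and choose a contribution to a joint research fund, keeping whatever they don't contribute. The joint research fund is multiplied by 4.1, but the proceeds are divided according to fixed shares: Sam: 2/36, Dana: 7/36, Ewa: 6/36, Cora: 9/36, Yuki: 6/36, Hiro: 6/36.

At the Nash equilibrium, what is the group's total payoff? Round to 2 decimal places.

227.50 million dollars

A player with share s gets back 4.1·s per unit contributed, so full contribution is dominant for anyone with s > 1/4.1 = 0.2439 and zero contribution is dominant for anyone below.
Only Cora (9/36) clears that bar, contributing 25; the remaining 5 contribute 0. Total contributed: 25.
The joint research fund pays out 4.1 × 25 = 102.50 in total (split across the unequal shares, but the aggregate is all that matters for the group sum).
The 5 free-riders keep 25 each, adding 125. Group total = 125 + 102.50 = 227.50.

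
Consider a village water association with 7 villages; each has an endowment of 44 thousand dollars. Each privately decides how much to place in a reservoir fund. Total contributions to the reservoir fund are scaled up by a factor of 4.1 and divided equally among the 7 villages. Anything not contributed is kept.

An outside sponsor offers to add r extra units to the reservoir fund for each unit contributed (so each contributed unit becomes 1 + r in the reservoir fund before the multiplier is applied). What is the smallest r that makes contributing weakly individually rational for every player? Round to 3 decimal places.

With matching at rate r, one contributed unit becomes (1 + r) in the reservoir fund and returns 4.1 × (1 + r) / 7 to the contributor.
Setting this equal to 1: 1 + r = 7/4.1 = 1.7073.
So the minimum matching rate is r = 1.7073 − 1 = 0.707.

0.707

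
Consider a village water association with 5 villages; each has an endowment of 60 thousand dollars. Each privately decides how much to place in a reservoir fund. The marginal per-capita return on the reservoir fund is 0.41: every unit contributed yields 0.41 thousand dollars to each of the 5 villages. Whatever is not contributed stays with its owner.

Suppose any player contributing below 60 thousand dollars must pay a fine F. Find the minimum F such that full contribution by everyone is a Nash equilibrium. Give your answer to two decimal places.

Given the others contribute fully, the best deviation is to contribute 0 (any partial contribution still incurs the fine and gives up units whose private return 0.41 is below 1).
Deviating from 60 to 0 saves 60 thousand dollars but forfeits the deviator's share of the drop in the reservoir fund: 0.41 × 60 = 24.60.
So the deviation gain is 60 − 24.60 = 35.40, and the fine must be at least 35.40 thousand dollars to wipe it out.

35.40 thousand dollars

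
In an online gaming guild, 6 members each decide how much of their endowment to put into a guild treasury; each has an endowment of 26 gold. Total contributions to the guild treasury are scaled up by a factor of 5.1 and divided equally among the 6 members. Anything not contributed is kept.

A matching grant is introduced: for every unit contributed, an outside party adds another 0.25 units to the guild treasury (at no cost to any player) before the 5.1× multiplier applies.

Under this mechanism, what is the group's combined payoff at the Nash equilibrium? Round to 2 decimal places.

994.50 gold

Under the mechanism each unit contributed yields 5.1 × 1.25 / 6 = 1.0625 back to its contributor per unit of net cost, which exceeds 1, making full contribution the dominant choice for everyone.
At the Nash equilibrium everyone contributes 26. Group total payoff = 5.1 × 1.25 × 156 = 994.50.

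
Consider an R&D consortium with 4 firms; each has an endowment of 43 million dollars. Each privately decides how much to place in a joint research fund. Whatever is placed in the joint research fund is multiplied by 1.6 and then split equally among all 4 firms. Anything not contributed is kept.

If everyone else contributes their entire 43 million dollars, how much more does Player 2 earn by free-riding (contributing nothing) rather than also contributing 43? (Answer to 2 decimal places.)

25.80 million dollars

Switching from a contribution of 43 to 0 lets Player 2 keep an extra 43 million dollars, but lowers the joint research fund by 43, which costs Player 2 their own share of that drop: 1.6/4 × 43 = 17.20.
Net gain = 43 − 17.20 = 25.80. The private return per contributed unit (0.4000) is below 1, so free-riding is indeed the best response regardless of what the others do.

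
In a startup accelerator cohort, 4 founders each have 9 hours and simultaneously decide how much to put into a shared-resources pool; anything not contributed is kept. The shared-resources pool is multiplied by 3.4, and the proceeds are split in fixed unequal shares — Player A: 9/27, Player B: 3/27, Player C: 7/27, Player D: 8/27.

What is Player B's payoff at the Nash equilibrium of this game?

15.80 hours

Each unit j contributes comes back to j as 3.4 × (j's share), so j prefers to contribute only if that share exceeds 1/3.4 = 0.2941; otherwise keeping the unit dominates.
The shares above 0.2941 belong to Player A and Player D, contributing 9 each; the remaining 2 contribute 0. Total contributed: 18.
Player B keeps 9 and receives 3.4 × 18 × 3/27 = 6.80 from the shared-resources pool, for a payoff of 15.80.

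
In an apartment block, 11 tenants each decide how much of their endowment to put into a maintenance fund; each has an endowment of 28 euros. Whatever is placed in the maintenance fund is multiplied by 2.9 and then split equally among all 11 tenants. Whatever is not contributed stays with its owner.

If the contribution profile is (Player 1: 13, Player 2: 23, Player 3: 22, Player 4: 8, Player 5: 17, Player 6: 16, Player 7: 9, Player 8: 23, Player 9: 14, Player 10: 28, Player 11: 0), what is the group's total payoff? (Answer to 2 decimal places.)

Total contributed: 13 + 23 + 22 + 8 + 17 + 16 + 9 + 23 + 14 + 28 + 0 = 173; total kept: 11 × 28 − 173 = 135.
The maintenance fund pays out 2.9 × 173 = 501.70 in aggregate.
Group total = 135 + 501.70 = 636.70.

636.70 euros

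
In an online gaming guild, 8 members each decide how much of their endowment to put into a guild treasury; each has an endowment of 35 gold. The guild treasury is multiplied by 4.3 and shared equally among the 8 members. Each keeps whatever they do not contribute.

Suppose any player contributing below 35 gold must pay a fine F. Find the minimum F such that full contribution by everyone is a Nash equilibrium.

16.19 gold

Given the others contribute fully, the best deviation is to contribute 0 (any partial contribution still incurs the fine and gives up units whose private return 0.5375 is below 1).
Deviating from 35 to 0 saves 35 gold but forfeits the deviator's share of the drop in the guild treasury: 4.3/8 × 35 = 18.81.
So the deviation gain is 35 − 18.81 = 16.19, and the fine must be at least 16.19 gold to wipe it out.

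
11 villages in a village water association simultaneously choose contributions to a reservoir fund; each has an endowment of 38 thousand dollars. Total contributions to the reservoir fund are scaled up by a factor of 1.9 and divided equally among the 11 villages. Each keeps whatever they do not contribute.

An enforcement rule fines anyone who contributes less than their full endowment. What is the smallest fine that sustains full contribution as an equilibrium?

Given the others contribute fully, the best deviation is to contribute 0 (any partial contribution still incurs the fine and gives up units whose private return 0.1727 is below 1).
Deviating from 38 to 0 saves 38 thousand dollars but forfeits the deviator's share of the drop in the reservoir fund: 1.9/11 × 38 = 6.56.
So the deviation gain is 38 − 6.56 = 31.44, and the fine must be at least 31.44 thousand dollars to wipe it out.

31.44 thousand dollars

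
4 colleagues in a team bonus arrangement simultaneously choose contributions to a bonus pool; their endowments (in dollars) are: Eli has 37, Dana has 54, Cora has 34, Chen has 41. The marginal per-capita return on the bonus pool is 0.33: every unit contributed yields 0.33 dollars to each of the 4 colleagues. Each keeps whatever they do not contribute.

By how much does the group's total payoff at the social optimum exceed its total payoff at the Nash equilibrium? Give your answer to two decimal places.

53.12 dollars

The private return per contributed unit is 0.33 < 1 for everyone, so the Nash equilibrium is zero contribution and the group total is Σ E_j = 37 + 54 + 34 + 41 = 166.
Each contributed unit returns 1.320 to the group, so the social optimum is full contribution by everyone: group total = 1.320 × 166 = 219.12.
Efficiency loss = (1.320 − 1) × 166 = 53.12.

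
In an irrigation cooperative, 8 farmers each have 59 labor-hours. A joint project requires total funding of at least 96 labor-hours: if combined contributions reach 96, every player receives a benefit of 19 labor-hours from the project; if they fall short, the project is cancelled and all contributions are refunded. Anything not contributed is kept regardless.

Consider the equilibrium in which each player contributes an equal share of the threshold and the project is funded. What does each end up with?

66 labor-hours

Equal share of the threshold: 96/8 = 12.
At this profile no one gains by cutting their contribution: any cut drops the total below 96, the project is cancelled, contributions are refunded, and the deviator ends with 59, which is less than 59 − 12 + 19 = 66. Contributing more than 12 just wastes the excess. So contributing exactly 12 is a best response.
Each player's payoff: 59 − 12 + 19 = 66.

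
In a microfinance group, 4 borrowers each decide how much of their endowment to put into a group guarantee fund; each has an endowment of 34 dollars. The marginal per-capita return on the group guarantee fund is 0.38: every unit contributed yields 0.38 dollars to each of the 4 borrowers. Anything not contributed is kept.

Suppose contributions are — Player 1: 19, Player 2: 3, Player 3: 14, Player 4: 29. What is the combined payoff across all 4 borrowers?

169.80 dollars

Total contributed: 19 + 3 + 14 + 29 = 65; total kept: 4 × 34 − 65 = 71.
The group guarantee fund pays out 0.38 × 4 × 65 = 98.80 in aggregate.
Group total = 71 + 98.80 = 169.80.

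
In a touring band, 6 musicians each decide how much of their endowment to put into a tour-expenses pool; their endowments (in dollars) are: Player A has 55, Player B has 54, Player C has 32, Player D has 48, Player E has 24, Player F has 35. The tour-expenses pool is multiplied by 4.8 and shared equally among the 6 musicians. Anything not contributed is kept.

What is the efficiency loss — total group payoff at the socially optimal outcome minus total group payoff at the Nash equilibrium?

942.40 dollars

The private return per contributed unit is 4.8/6 = 0.8000 < 1 for every player regardless of endowment, so the Nash equilibrium is zero contribution and the group total is Σ E_j = 55 + 54 + 32 + 48 + 24 + 35 = 248.
Each contributed unit returns 4.800 to the group, so the social optimum is full contribution by everyone: group total = 4.800 × 248 = 1190.40.
Efficiency loss = (4.800 − 1) × 248 = 942.40.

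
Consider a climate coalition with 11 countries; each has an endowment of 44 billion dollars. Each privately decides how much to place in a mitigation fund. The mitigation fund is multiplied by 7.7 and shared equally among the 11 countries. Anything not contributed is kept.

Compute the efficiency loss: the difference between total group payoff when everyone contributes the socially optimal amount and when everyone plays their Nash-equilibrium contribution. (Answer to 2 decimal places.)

Each contributed unit returns 7.7/11 = 0.7000 to its contributor — below 1 — so contributing 0 is dominant for every player. At the Nash equilibrium everyone keeps their 44, and the group total is 11 × 44 = 484.
Each contributed unit returns 7.700 to the group as a whole (0.7000 to each of 11 players), which exceeds 1, so the social optimum is full contribution: group total = 7.700 × 484 = 3726.80.
Efficiency loss = 3726.80 − 484 = 3242.80.

3242.80 billion dollars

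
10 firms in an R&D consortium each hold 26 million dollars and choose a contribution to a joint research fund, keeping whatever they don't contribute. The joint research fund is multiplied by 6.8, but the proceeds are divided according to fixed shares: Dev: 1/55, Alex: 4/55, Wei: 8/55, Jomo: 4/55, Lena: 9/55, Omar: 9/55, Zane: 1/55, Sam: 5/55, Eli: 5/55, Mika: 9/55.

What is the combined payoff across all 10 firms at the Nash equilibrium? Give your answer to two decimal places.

712.40 million dollars

For player j, contributing a unit is worthwhile iff 6.8 × (j's share) ≥ 1, i.e. iff j's share is at least 0.1471.
Lena, Omar and Mika clear that bar, contributing 26 each; the remaining 7 contribute 0. Total contributed: 78.
The joint research fund pays out 6.8 × 78 = 530.40 in total (split across the unequal shares, but the aggregate is all that matters for the group sum).
The 7 free-riders keep 26 each, adding 182. Group total = 182 + 530.40 = 712.40.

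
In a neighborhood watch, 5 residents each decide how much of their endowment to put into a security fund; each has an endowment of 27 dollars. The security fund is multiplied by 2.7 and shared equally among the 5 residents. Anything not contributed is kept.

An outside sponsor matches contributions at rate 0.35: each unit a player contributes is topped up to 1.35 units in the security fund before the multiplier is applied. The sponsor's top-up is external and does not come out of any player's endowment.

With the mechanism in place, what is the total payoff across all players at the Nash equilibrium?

The effective private return is 2.7 × 1.35 / 5 = 0.7290, which is still under 1, so the mechanism doesn't change anyone's dominant strategy: zero contribution.
At the Nash equilibrium no one contributes; group total payoff = 5 × 27 = 135.

135.00 dollars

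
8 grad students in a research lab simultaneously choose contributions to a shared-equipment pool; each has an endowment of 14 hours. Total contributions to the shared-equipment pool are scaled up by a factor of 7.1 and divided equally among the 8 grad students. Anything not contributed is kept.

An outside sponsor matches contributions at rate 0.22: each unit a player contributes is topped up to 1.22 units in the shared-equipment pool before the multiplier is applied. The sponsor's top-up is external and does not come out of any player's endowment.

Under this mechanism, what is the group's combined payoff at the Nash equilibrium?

Under the mechanism each unit contributed yields 7.1 × 1.22 / 8 = 1.0828 back to its contributor per unit of net cost, which exceeds 1, making full contribution the dominant choice for everyone.
So the Nash equilibrium is full contribution by all 8; the group earns 7.1 × 1.22 × 112 = 970.14.

970.14 hours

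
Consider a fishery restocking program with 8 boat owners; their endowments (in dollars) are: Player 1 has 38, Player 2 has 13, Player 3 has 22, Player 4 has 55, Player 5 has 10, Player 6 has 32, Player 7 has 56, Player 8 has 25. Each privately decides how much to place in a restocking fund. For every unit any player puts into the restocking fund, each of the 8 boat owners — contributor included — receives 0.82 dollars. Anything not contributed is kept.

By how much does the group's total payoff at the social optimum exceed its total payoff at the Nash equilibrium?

The private return per contributed unit is 0.82 < 1 for everyone, so the Nash equilibrium is zero contribution and the group total is Σ E_j = 38 + 13 + 22 + 55 + 10 + 32 + 56 + 25 = 251.
Each contributed unit returns 6.560 to the group, so the social optimum is full contribution by everyone: group total = 6.560 × 251 = 1646.56.
Efficiency loss = (6.560 − 1) × 251 = 1395.56.

1395.56 dollars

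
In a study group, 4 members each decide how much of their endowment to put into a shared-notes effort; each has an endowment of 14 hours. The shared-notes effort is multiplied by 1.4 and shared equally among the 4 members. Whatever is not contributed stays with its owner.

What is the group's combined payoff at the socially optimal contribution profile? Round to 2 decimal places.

78.40 hours

Each contributed unit returns 1.400 to the group as a whole (0.3500 to each of 4 players), which exceeds 1, so the social optimum is full contribution: group total = 1.400 × 56 = 78.40.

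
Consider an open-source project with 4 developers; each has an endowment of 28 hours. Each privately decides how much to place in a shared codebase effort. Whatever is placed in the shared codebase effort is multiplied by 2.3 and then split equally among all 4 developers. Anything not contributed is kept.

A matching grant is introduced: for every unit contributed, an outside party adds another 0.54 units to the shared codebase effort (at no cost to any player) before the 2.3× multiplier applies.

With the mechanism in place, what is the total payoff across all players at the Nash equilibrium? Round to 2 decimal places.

The effective private return is 2.3 × 1.54 / 4 = 0.8855, which is still under 1, so the mechanism doesn't change anyone's dominant strategy: zero contribution.
Everyone keeps their endowment and the group total is 4 × 28 = 112.

112.00 hours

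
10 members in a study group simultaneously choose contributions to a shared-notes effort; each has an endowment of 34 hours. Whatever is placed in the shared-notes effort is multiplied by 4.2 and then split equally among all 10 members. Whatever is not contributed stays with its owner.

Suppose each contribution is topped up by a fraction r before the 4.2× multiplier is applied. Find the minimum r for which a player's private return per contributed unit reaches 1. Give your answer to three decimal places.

1.381

With matching at rate r, one contributed unit becomes (1 + r) in the shared-notes effort and returns 4.2 × (1 + r) / 10 to the contributor.
Setting this equal to 1: 1 + r = 10/4.2 = 2.3810.
So the minimum matching rate is r = 2.3810 − 1 = 1.381.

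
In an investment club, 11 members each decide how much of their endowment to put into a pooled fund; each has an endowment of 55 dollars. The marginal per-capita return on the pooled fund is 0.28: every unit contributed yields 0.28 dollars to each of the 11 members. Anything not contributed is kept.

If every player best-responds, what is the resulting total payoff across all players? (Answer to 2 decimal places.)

The private return per contributed unit is 0.28 < 1, so contributing 0 is dominant for every player. At the Nash equilibrium everyone keeps their 55, and the group total is 11 × 55 = 605.

605.00 dollars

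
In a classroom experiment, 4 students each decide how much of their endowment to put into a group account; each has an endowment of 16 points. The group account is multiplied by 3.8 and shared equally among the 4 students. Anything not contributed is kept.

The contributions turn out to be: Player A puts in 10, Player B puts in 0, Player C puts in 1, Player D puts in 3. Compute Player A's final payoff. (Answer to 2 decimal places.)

Total contributed: 10 + 0 + 1 + 3 = 14.
Each receives 3.8 × 14 / 4 = 13.30 from the group account.
Player A keeps 16 − 10 = 6, so Player A's payoff is 6 + 13.30 = 19.30.

19.30 points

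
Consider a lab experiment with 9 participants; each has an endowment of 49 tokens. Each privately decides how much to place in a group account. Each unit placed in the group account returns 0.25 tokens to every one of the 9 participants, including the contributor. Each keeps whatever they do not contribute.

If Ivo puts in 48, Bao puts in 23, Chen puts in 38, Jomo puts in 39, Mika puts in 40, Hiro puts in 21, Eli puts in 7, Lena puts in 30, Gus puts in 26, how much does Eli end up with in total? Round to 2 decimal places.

Total contributed: 48 + 23 + 38 + 39 + 40 + 21 + 7 + 30 + 26 = 272.
Each receives 0.25 × 272 = 68.00 from the group account.
Eli keeps 49 − 7 = 42, so Eli's payoff is 42 + 68.00 = 110.00.

110.00 tokens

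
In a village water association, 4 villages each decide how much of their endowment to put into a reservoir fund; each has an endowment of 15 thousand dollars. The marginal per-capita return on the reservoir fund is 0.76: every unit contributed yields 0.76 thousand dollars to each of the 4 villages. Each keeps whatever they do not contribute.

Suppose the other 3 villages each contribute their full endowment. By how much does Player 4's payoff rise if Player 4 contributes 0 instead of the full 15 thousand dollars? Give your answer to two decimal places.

Switching from a contribution of 15 to 0 lets Player 4 keep an extra 15 thousand dollars, but lowers the reservoir fund by 15, which costs Player 4 their own share of that drop: 0.76 × 15 = 11.40.
Net gain = 15 − 11.40 = 3.60. The private return per contributed unit (0.76) is below 1, so free-riding is indeed the best response regardless of what the others do.

3.60 thousand dollars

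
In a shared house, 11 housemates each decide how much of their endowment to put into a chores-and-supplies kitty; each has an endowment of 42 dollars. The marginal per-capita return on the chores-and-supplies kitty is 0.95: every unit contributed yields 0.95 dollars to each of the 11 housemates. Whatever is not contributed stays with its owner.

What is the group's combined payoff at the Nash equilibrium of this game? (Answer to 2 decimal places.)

The private return per contributed unit is 0.95 < 1, so contributing 0 is dominant for every player. At the Nash equilibrium everyone keeps their 42, and the group total is 11 × 42 = 462.

462.00 dollars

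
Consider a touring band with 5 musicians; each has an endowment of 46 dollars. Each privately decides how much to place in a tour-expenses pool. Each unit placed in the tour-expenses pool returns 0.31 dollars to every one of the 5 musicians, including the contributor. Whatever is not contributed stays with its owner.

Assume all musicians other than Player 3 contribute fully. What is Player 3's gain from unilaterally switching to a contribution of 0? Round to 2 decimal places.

31.74 dollars

Switching from a contribution of 46 to 0 lets Player 3 keep an extra 46 dollars, but lowers the tour-expenses pool by 46, which costs Player 3 their own share of that drop: 0.31 × 46 = 14.26.
Net gain = 46 − 14.26 = 31.74. The private return per contributed unit (0.31) is below 1, so free-riding is indeed the best response regardless of what the others do.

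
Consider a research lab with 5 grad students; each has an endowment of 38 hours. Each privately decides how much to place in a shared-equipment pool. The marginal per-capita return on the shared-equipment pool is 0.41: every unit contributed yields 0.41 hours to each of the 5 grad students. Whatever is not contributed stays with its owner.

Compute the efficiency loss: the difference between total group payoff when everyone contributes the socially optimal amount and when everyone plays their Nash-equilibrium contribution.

199.50 hours

The private return per contributed unit is 0.41 < 1, so contributing 0 is dominant for every player. At the Nash equilibrium everyone keeps their 38, and the group total is 5 × 38 = 190.
Each contributed unit returns 2.050 to the group as a whole (0.41 to each of 5 players), which exceeds 1, so the social optimum is full contribution: group total = 2.050 × 190 = 389.50.
Efficiency loss = 389.50 − 190 = 199.50.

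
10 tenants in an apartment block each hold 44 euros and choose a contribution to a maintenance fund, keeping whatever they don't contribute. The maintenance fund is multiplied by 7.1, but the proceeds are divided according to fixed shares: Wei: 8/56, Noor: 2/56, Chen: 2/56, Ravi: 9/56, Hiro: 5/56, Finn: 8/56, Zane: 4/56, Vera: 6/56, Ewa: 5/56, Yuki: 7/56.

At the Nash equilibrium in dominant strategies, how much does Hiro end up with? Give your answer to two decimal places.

127.68 euros

A player with share s gets back 7.1·s per unit contributed, so full contribution is dominant for anyone with s > 1/7.1 = 0.1408 and zero contribution is dominant for anyone below.
Wei, Ravi and Finn clear that bar, contributing 44 each; the remaining 7 contribute 0. Total contributed: 132.
Hiro keeps 44 and receives 7.1 × 132 × 5/56 = 83.68 from the maintenance fund, for a payoff of 127.68.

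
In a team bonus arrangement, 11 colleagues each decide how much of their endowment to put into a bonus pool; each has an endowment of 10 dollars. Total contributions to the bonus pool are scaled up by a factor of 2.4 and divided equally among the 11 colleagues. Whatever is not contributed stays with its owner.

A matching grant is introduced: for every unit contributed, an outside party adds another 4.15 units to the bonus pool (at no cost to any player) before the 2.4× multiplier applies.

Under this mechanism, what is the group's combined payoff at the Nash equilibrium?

1359.60 dollars

Under the mechanism each unit contributed yields 2.4 × 5.15 / 11 = 1.1236 back to its contributor per unit of net cost, which exceeds 1, making full contribution the dominant choice for everyone.
At the Nash equilibrium everyone contributes 10. Group total payoff = 2.4 × 5.15 × 110 = 1359.60.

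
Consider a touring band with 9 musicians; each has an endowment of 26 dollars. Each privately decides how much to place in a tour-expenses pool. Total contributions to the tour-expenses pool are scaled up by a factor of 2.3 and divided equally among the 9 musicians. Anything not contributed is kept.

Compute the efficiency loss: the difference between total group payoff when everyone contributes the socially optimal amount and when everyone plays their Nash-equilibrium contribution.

304.20 dollars

Each contributed unit returns 2.3/9 = 0.2556 to its contributor — below 1 — so contributing 0 is dominant for every player. At the Nash equilibrium everyone keeps their 26, and the group total is 9 × 26 = 234.
Each contributed unit returns 2.300 to the group as a whole (0.2556 to each of 9 players), which exceeds 1, so the social optimum is full contribution: group total = 2.300 × 234 = 538.20.
Efficiency loss = 538.20 − 234 = 304.20.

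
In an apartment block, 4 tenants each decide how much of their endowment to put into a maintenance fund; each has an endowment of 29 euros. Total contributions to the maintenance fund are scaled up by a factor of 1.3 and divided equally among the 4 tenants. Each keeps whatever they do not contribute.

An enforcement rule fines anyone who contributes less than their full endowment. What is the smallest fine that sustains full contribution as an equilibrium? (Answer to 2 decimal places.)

19.58 euros

Given the others contribute fully, the best deviation is to contribute 0 (any partial contribution still incurs the fine and gives up units whose private return 0.3250 is below 1).
Deviating from 29 to 0 saves 29 euros but forfeits the deviator's share of the drop in the maintenance fund: 1.3/4 × 29 = 9.42.
So the deviation gain is 29 − 9.42 = 19.58, and the fine must be at least 19.58 euros to wipe it out.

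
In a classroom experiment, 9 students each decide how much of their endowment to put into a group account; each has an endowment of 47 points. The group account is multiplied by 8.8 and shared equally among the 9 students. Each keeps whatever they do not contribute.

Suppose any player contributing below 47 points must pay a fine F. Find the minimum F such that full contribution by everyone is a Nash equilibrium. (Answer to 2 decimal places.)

1.04 points

Given the others contribute fully, the best deviation is to contribute 0 (any partial contribution still incurs the fine and gives up units whose private return 0.9778 is below 1).
Deviating from 47 to 0 saves 47 points but forfeits the deviator's share of the drop in the group account: 8.8/9 × 47 = 45.96.
So the deviation gain is 47 − 45.96 = 1.04, and the fine must be at least 1.04 points to wipe it out.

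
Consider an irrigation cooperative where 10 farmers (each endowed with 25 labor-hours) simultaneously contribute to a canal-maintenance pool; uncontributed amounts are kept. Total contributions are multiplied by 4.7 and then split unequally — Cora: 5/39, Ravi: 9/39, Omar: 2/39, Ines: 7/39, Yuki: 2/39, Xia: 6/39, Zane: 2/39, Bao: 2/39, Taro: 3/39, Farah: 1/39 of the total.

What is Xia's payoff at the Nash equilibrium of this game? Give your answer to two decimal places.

A player with share s gets back 4.7·s per unit contributed, so full contribution is dominant for anyone with s > 1/4.7 = 0.2128 and zero contribution is dominant for anyone below.
Ravi alone (share 9/39) is above the threshold, contributing 25; the remaining 9 contribute 0. Total contributed: 25.
Xia keeps 25 and receives 4.7 × 25 × 6/39 = 18.08 from the canal-maintenance pool, for a payoff of 43.08.

43.08 labor-hours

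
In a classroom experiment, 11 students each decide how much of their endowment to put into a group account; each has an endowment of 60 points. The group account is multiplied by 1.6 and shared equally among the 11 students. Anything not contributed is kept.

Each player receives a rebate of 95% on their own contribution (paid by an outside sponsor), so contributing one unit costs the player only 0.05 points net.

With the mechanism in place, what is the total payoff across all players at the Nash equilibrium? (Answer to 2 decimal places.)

1683.00 points

Under the mechanism each unit contributed yields (1.6/11) / 0.05 = 2.9091 back to its contributor per unit of net cost, which exceeds 1, making full contribution the dominant choice for everyone.
At the Nash equilibrium everyone contributes 60. Group total payoff = 11 × (60 × 0.95 + 1.6 × 60) = 1683.00.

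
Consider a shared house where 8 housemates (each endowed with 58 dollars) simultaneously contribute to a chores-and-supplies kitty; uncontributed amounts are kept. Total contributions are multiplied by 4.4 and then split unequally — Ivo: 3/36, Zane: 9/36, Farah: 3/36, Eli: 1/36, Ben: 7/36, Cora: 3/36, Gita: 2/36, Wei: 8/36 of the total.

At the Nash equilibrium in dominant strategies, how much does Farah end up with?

For player j, contributing a unit is worthwhile iff 4.4 × (j's share) ≥ 1, i.e. iff j's share is at least 0.2273.
The only share above 0.2273 is Zane's 9/36, contributing 58; the remaining 7 contribute 0. Total contributed: 58.
Farah keeps 58 and receives 4.4 × 58 × 3/36 = 21.27 from the chores-and-supplies kitty, for a payoff of 79.27.

79.27 dollars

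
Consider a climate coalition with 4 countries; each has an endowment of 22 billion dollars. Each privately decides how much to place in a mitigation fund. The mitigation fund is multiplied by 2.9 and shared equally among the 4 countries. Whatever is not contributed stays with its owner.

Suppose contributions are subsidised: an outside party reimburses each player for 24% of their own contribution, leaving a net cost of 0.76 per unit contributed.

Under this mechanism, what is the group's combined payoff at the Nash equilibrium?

88.00 billion dollars

With the mechanism, a contributed unit returns (2.9/4) / 0.76 = 0.9539 per unit of net cost — still below 1 — so contributing 0 remains dominant for every player.
Everyone keeps their endowment and the group total is 4 × 22 = 88.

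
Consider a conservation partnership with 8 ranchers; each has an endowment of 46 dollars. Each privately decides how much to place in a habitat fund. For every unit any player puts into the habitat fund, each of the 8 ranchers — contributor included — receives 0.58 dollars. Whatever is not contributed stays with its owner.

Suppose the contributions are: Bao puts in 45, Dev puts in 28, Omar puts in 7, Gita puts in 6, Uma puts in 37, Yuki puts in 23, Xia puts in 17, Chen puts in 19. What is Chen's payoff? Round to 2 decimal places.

132.56 dollars

Total contributed: 45 + 28 + 7 + 6 + 37 + 23 + 17 + 19 = 182.
Each receives 0.58 × 182 = 105.56 from the habitat fund.
Chen keeps 46 − 19 = 27, so Chen's payoff is 27 + 105.56 = 132.56.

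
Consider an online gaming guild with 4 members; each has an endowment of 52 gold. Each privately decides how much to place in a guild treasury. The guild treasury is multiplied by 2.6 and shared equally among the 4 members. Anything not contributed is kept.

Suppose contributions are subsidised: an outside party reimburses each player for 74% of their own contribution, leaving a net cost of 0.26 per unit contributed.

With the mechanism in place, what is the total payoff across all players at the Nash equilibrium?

Under the mechanism each unit contributed yields (2.6/4) / 0.26 = 2.5000 back to its contributor per unit of net cost, which exceeds 1, making full contribution the dominant choice for everyone.
At the Nash equilibrium everyone contributes 52. Group total payoff = 4 × (52 × 0.74 + 2.6 × 52) = 694.72.

694.72 gold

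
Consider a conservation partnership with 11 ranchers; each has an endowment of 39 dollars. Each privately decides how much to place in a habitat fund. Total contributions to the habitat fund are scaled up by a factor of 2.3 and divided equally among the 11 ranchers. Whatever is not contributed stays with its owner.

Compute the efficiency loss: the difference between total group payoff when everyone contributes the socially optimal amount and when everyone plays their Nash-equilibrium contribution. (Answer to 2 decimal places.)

557.70 dollars

Each contributed unit returns 2.3/11 = 0.2091 to its contributor — below 1 — so contributing 0 is dominant for every player. At the Nash equilibrium everyone keeps their 39, and the group total is 11 × 39 = 429.
Each contributed unit returns 2.300 to the group as a whole (0.2091 to each of 11 players), which exceeds 1, so the social optimum is full contribution: group total = 2.300 × 429 = 986.70.
Efficiency loss = 986.70 − 429 = 557.70.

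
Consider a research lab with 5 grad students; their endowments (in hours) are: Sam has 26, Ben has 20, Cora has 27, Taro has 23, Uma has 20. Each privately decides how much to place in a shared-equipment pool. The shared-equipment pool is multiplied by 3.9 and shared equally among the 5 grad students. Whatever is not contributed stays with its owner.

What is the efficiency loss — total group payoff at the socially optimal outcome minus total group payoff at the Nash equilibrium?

The private return per contributed unit is 3.9/5 = 0.7800 < 1 for every player regardless of endowment, so the Nash equilibrium is zero contribution and the group total is Σ E_j = 26 + 20 + 27 + 23 + 20 = 116.
Each contributed unit returns 3.900 to the group, so the social optimum is full contribution by everyone: group total = 3.900 × 116 = 452.40.
Efficiency loss = (3.900 − 1) × 116 = 336.40.

336.40 hours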